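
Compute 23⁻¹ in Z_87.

Run the extended Euclidean algorithm:
87 = 3*23 + 18
23 = 1*18 + 5
18 = 3*5 + 3
5 = 1*3 + 2
3 = 1*2 + 1
2 = 2*1 + 0
gcd(23, 87) = 1, so the inverse exists.
Back-substitute for 1:
1 = 1*3 − 1*2
  = −1*5 + 2*3
  = 2*18 − 7*5
  = −7*23 + 9*18
  = 9*87 − 34*23
So 23⁻¹ ≡ −34 ≡ 53 (mod 87).

53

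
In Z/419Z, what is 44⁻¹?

By the extended Euclidean algorithm:
419 = 9·44 + 23
44 = 1·23 + 21
23 = 1·21 + 2
21 = 10·2 + 1
2 = 2·1 + 0
gcd(44, 419) = 1, so the inverse exists.
Back-substitute for 1:
1 = 1·21 − 10·2
  = −10·23 + 11·21
  = 11·44 − 21·23
  = −21·419 + 200·44
So 44⁻¹ ≡ 200 (mod 419).

200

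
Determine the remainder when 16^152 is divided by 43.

21

Using repeated squaring:
152 in binary is 10011000, i.e. 152 = 128 + 16 + 8.
16^1 ≡ 16 (mod 43)
16^2 ≡ 16^2 = 256 ≡ 41 (mod 43)
16^4 ≡ 41^2 = 1681 ≡ 4 (mod 43)
16^8 ≡ 4^2 = 16 (mod 43)
16^16 ≡ 16^2 = 256 ≡ 41 (mod 43)
16^32 ≡ 41^2 = 1681 ≡ 4 (mod 43)
16^64 ≡ 4^2 = 16 (mod 43)
16^128 ≡ 16^2 = 256 ≡ 41 (mod 43)
16^152 = 16^128 × 16^16 × 16^8 ≡ 41 × 41 × 16 (mod 43).
Accumulate the product:
41 × 41 = 1681 ≡ 4
4 × 16 = 64 ≡ 21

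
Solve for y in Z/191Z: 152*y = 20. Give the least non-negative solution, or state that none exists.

166

gcd(152, 191) = 1, so a unique solution mod 191 exists.
152⁻¹ ≡ 142 (mod 191).
y ≡ 142*20 ≡ 166 (mod 191).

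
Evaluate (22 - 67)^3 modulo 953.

22 - 67 = -45 ≡ 908 (mod 953)
(908)^3 ≡ 363 (mod 953)

363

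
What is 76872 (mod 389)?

76872 = 197*389 + 239, so 76872 ≡ 239 (mod 389).

239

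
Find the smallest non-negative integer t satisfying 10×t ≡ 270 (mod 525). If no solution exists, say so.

gcd(10, 525) = 5, and 5 | 270, so solutions exist.
Divide through by 5: 2×t = 54 (mod 105).
2⁻¹ ≡ 53 (mod 105).
t ≡ 53×54 ≡ 27 (mod 105).
The smallest non-negative solution is t = 27.

27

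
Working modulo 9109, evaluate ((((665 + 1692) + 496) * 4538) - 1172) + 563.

665 + 1692 = 2357
2357 + 496 = 2853
2853 * 4538 = 12946914 ≡ 3025 (mod 9109)
3025 - 1172 = 1853
1853 + 563 = 2416

2416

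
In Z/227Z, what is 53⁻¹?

30

By the extended Euclidean algorithm:
227 = 4*53 + 15
53 = 3*15 + 8
15 = 1*8 + 7
8 = 1*7 + 1
7 = 7*1 + 0
gcd(53, 227) = 1, so the inverse exists.
Back-substitute for 1:
1 = 1*8 − 1*7
  = −1*15 + 2*8
  = 2*53 − 7*15
  = −7*227 + 30*53
So 53⁻¹ ≡ 30 (mod 227).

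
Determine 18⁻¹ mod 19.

Run the extended Euclidean algorithm:
19 = 1·18 + 1
18 = 18·1 + 0
gcd(18, 19) = 1, so the inverse exists.
Back-substitute for 1:
1 = 1·19 − 1·18
So 18⁻¹ ≡ −1 ≡ 18 (mod 19).

18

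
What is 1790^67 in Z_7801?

1882

67 in binary is 1000011, i.e. 67 = 64 + 2 + 1.
1790^1 ≡ 1790 (mod 7801)
1790^2 ≡ 1790^2 = 3204100 ≡ 5690 (mod 7801)
1790^4 ≡ 5690^2 = 32376100 ≡ 1950 (mod 7801)
1790^8 ≡ 1950^2 = 3802500 ≡ 3413 (mod 7801)
1790^16 ≡ 3413^2 = 11648569 ≡ 1676 (mod 7801)
1790^32 ≡ 1676^2 = 2808976 ≡ 616 (mod 7801)
1790^64 ≡ 616^2 = 379456 ≡ 5008 (mod 7801)
1790^67 = 1790^64 · 1790^2 · 1790^1 ≡ 5008 · 5690 · 1790 (mod 7801).
Accumulate the product:
5008 · 5690 = 28495520 ≡ 6268
6268 · 1790 = 11219720 ≡ 1882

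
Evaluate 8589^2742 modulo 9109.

Compute successive squares:
2742 in binary is 101010110110, i.e. 2742 = 2048 + 512 + 128 + 32 + 16 + 4 + 2.
8589^1 ≡ 8589 (mod 9109)
8589^2 ≡ 8589^2 = 73770921 ≡ 6239 (mod 9109)
8589^4 ≡ 6239^2 = 38925121 ≡ 2364 (mod 9109)
8589^8 ≡ 2364^2 = 5588496 ≡ 4679 (mod 9109)
8589^16 ≡ 4679^2 = 21893041 ≡ 4114 (mod 9109)
8589^32 ≡ 4114^2 = 16924996 ≡ 474 (mod 9109)
8589^64 ≡ 474^2 = 224676 ≡ 6060 (mod 9109)
8589^128 ≡ 6060^2 = 36723600 ≡ 5221 (mod 9109)
8589^256 ≡ 5221^2 = 27258841 ≡ 4713 (mod 9109)
8589^512 ≡ 4713^2 = 22212369 ≡ 4627 (mod 9109)
8589^1024 ≡ 4627^2 = 21409129 ≡ 2979 (mod 9109)
8589^2048 ≡ 2979^2 = 8874441 ≡ 2275 (mod 9109)
8589^2742 = 8589^2048 * 8589^512 * 8589^128 * 8589^32 * 8589^16 * 8589^4 * 8589^2 ≡ 2275 * 4627 * 5221 * 474 * 4114 * 2364 * 6239 (mod 9109).
Accumulate the product:
2275 * 4627 = 10526425 ≡ 5530
5530 * 5221 = 28872130 ≡ 5709
5709 * 474 = 2706066 ≡ 693
693 * 4114 = 2851002 ≡ 8994
8994 * 2364 = 21261816 ≡ 1410
1410 * 6239 = 8796990 ≡ 6805

6805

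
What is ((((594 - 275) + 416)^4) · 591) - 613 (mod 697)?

594 - 275 = 319
319 + 416 = 735 ≡ 38 (mod 697)
(38)^4 ≡ 409 (mod 697)
409 · 591 = 241719 ≡ 557 (mod 697)
557 - 613 = -56 ≡ 641 (mod 697)

641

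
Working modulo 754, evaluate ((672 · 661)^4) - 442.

672 · 661 = 444192 ≡ 86 (mod 754)
(86)^4 ≡ 378 (mod 754)
378 - 442 = -64 ≡ 690 (mod 754)

690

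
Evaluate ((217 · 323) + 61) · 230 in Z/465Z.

390

217 · 323 = 70091 ≡ 341 (mod 465)
341 + 61 = 402
402 · 230 = 92460 ≡ 390 (mod 465)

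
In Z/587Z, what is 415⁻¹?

587 = 1×415 + 172
415 = 2×172 + 71
172 = 2×71 + 30
71 = 2×30 + 11
30 = 2×11 + 8
11 = 1×8 + 3
8 = 2×3 + 2
3 = 1×2 + 1
2 = 2×1 + 0
gcd(415, 587) = 1, so the inverse exists.
Back-substitute for 1:
1 = 1×3 − 1×2
  = −1×8 + 3×3
  = 3×11 − 4×8
  = −4×30 + 11×11
  = 11×71 − 26×30
  = −26×172 + 63×71
  = 63×415 − 152×172
  = −152×587 + 215×415
So 415⁻¹ ≡ 215 (mod 587).

215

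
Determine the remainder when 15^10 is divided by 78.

75

Using repeated squaring:
10 in binary is 1010, i.e. 10 = 8 + 2.
15^1 ≡ 15 (mod 78)
15^2 ≡ 15^2 = 225 ≡ 69 (mod 78)
15^4 ≡ 69^2 = 4761 ≡ 3 (mod 78)
15^8 ≡ 3^2 = 9 (mod 78)
15^10 = 15^8 × 15^2 ≡ 9 × 69 (mod 78).
9 × 69 = 621 ≡ 75 (mod 78).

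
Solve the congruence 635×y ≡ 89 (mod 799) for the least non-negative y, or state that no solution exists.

131

gcd(635, 799) = 1, so a unique solution mod 799 exists.
635⁻¹ ≡ 190 (mod 799).
y ≡ 190×89 ≡ 131 (mod 799).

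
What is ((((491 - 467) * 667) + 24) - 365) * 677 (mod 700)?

159

491 - 467 = 24
24 * 667 = 16008 ≡ 608 (mod 700)
608 + 24 = 632
632 - 365 = 267
267 * 677 = 180759 ≡ 159 (mod 700)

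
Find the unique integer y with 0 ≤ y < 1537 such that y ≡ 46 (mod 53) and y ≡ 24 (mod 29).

53⁻¹ mod 29: 53·23 ≡ 1 (mod 29), so 53⁻¹ ≡ 23.
y = 46 + 53·((24 − 46)·23 mod 29) = 46 + 53·16 = 894.

894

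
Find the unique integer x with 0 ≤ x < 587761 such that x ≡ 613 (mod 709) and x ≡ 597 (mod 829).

709⁻¹ mod 829: 709×753 ≡ 1 (mod 829), so 709⁻¹ ≡ 753.
x = 613 + 709×((597 − 613)×753 mod 829) = 613 + 709×387 = 274996.

274996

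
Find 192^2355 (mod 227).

89

2355 in binary is 100100110011, i.e. 2355 = 2048 + 256 + 32 + 16 + 2 + 1.
192^1 ≡ 192 (mod 227)
192^2 ≡ 192^2 = 36864 ≡ 90 (mod 227)
192^4 ≡ 90^2 = 8100 ≡ 155 (mod 227)
192^8 ≡ 155^2 = 24025 ≡ 190 (mod 227)
192^16 ≡ 190^2 = 36100 ≡ 7 (mod 227)
192^32 ≡ 7^2 = 49 (mod 227)
192^64 ≡ 49^2 = 2401 ≡ 131 (mod 227)
192^128 ≡ 131^2 = 17161 ≡ 136 (mod 227)
192^256 ≡ 136^2 = 18496 ≡ 109 (mod 227)
192^512 ≡ 109^2 = 11881 ≡ 77 (mod 227)
192^1024 ≡ 77^2 = 5929 ≡ 27 (mod 227)
192^2048 ≡ 27^2 = 729 ≡ 48 (mod 227)
192^2355 = 192^2048 × 192^256 × 192^32 × 192^16 × 192^2 × 192^1 ≡ 48 × 109 × 49 × 7 × 90 × 192 (mod 227).
Accumulate the product:
48 × 109 = 5232 ≡ 11
11 × 49 = 539 ≡ 85
85 × 7 = 595 ≡ 141
141 × 90 = 12690 ≡ 205
205 × 192 = 39360 ≡ 89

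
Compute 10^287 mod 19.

287 in binary is 100011111, i.e. 287 = 256 + 16 + 8 + 4 + 2 + 1.
10^1 ≡ 10 (mod 19)
10^2 ≡ 10^2 = 100 ≡ 5 (mod 19)
10^4 ≡ 5^2 = 25 ≡ 6 (mod 19)
10^8 ≡ 6^2 = 36 ≡ 17 (mod 19)
10^16 ≡ 17^2 = 289 ≡ 4 (mod 19)
10^32 ≡ 4^2 = 16 (mod 19)
10^64 ≡ 16^2 = 256 ≡ 9 (mod 19)
10^128 ≡ 9^2 = 81 ≡ 5 (mod 19)
10^256 ≡ 5^2 = 25 ≡ 6 (mod 19)
10^287 = 10^256 × 10^16 × 10^8 × 10^4 × 10^2 × 10^1 ≡ 6 × 4 × 17 × 6 × 5 × 10 (mod 19).
Accumulate the product:
6 × 4 = 24 ≡ 5
5 × 17 = 85 ≡ 9
9 × 6 = 54 ≡ 16
16 × 5 = 80 ≡ 4
4 × 10 = 40 ≡ 2

2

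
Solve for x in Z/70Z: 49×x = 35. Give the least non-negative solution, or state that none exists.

gcd(49, 70) = 7, and 7 | 35, so solutions exist.
Divide through by 7: 7×x ≡ 5 mod 10.
7⁻¹ ≡ 3 (mod 10).
x ≡ 3×5 ≡ 5 (mod 10).
The smallest non-negative solution is x = 5.

5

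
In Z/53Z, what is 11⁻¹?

53 = 4*11 + 9
11 = 1*9 + 2
9 = 4*2 + 1
2 = 2*1 + 0
gcd(11, 53) = 1, so the inverse exists.
Bézout: 1 = 5*53 − 24*11.
So 11⁻¹ ≡ −24 ≡ 29 (mod 53).

29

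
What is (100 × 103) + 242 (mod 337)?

100 × 103 = 10300 ≡ 190 (mod 337)
190 + 242 = 432 ≡ 95 (mod 337)

95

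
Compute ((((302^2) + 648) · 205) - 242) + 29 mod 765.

(302)^2 ≡ 169 (mod 765)
169 + 648 = 817 ≡ 52 (mod 765)
52 · 205 = 10660 ≡ 715 (mod 765)
715 - 242 = 473
473 + 29 = 502

502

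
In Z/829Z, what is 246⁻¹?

583

By the extended Euclidean algorithm:
829 = 3*246 + 91
246 = 2*91 + 64
91 = 1*64 + 27
64 = 2*27 + 10
27 = 2*10 + 7
10 = 1*7 + 3
7 = 2*3 + 1
3 = 3*1 + 0
gcd(246, 829) = 1, so the inverse exists.
Back-substitute for 1:
1 = 1*7 − 2*3
  = −2*10 + 3*7
  = 3*27 − 8*10
  = −8*64 + 19*27
  = 19*91 − 27*64
  = −27*246 + 73*91
  = 73*829 − 246*246
So 246⁻¹ ≡ −246 ≡ 583 (mod 829).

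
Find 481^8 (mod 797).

647

481^1 ≡ 481 (mod 797)
481^2 ≡ 481^2 = 231361 ≡ 231 (mod 797)
481^4 ≡ 231^2 = 53361 ≡ 759 (mod 797)
481^8 ≡ 759^2 = 576081 ≡ 647 (mod 797)
So 481^8 ≡ 647 (mod 797).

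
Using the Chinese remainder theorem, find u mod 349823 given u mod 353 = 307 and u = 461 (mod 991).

353⁻¹ mod 991: 353·685 ≡ 1 (mod 991), so 353⁻¹ ≡ 685.
u = 307 + 353·((461 − 307)·685 mod 991) = 307 + 353·444 = 157039.

157039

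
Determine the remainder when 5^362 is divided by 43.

Using repeated squaring:
362 in binary is 101101010, i.e. 362 = 256 + 64 + 32 + 8 + 2.
5^1 ≡ 5 (mod 43)
5^2 ≡ 5^2 = 25 (mod 43)
5^4 ≡ 25^2 = 625 ≡ 23 (mod 43)
5^8 ≡ 23^2 = 529 ≡ 13 (mod 43)
5^16 ≡ 13^2 = 169 ≡ 40 (mod 43)
5^32 ≡ 40^2 = 1600 ≡ 9 (mod 43)
5^64 ≡ 9^2 = 81 ≡ 38 (mod 43)
5^128 ≡ 38^2 = 1444 ≡ 25 (mod 43)
5^256 ≡ 25^2 = 625 ≡ 23 (mod 43)
5^362 = 5^256 · 5^64 · 5^32 · 5^8 · 5^2 ≡ 23 · 38 · 9 · 13 · 25 (mod 43).
Accumulate the product:
23 · 38 = 874 ≡ 14
14 · 9 = 126 ≡ 40
40 · 13 = 520 ≡ 4
4 · 25 = 100 ≡ 14

14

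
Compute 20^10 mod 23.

8

Compute successive squares:
10 in binary is 1010, i.e. 10 = 8 + 2.
20^1 ≡ 20 (mod 23)
20^2 ≡ 20^2 = 400 ≡ 9 (mod 23)
20^4 ≡ 9^2 = 81 ≡ 12 (mod 23)
20^8 ≡ 12^2 = 144 ≡ 6 (mod 23)
20^10 = 20^8 × 20^2 ≡ 6 × 9 (mod 23).
6 × 9 = 54 ≡ 8 (mod 23).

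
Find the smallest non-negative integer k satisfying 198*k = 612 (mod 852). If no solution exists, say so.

gcd(198, 852) = 6, and 6 | 612, so solutions exist.
Divide through by 6: 33*k mod 142 = 102.
33⁻¹ ≡ 99 (mod 142).
k ≡ 99*102 ≡ 16 (mod 142).
The smallest non-negative solution is k = 16.

16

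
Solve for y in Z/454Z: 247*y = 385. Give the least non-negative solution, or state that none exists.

gcd(247, 454) = 1, so a unique solution mod 454 exists.
247⁻¹ ≡ 193 (mod 454).
y ≡ 193*385 ≡ 303 (mod 454).

303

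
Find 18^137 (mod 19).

137 in binary is 10001001, i.e. 137 = 128 + 8 + 1.
18^1 ≡ 18 (mod 19)
18^2 ≡ 18^2 = 324 ≡ 1 (mod 19)
18^4 ≡ 1^2 = 1 (mod 19)
18^8 ≡ 1^2 = 1 (mod 19)
18^16 ≡ 1^2 = 1 (mod 19)
18^32 ≡ 1^2 = 1 (mod 19)
18^64 ≡ 1^2 = 1 (mod 19)
18^128 ≡ 1^2 = 1 (mod 19)
18^137 = 18^128 · 18^8 · 18^1 ≡ 1 · 1 · 18 (mod 19).
Accumulate the product:
1 · 1 = 1
1 · 18 = 18

18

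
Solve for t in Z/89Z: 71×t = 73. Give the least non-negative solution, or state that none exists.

gcd(71, 89) = 1, so a unique solution mod 89 exists.
71⁻¹ ≡ 84 (mod 89).
t ≡ 84×73 ≡ 80 (mod 89).

80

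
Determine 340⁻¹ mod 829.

829 = 2*340 + 149
340 = 2*149 + 42
149 = 3*42 + 23
42 = 1*23 + 19
23 = 1*19 + 4
19 = 4*4 + 3
4 = 1*3 + 1
3 = 3*1 + 0
gcd(340, 829) = 1, so the inverse exists.
Back-substitute for 1:
1 = 1*4 − 1*3
  = −1*19 + 5*4
  = 5*23 − 6*19
  = −6*42 + 11*23
  = 11*149 − 39*42
  = −39*340 + 89*149
  = 89*829 − 217*340
So 340⁻¹ ≡ −217 ≡ 612 (mod 829).

612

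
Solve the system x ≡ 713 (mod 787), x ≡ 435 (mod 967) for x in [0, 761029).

787⁻¹ mod 967: 787*231 ≡ 1 (mod 967), so 787⁻¹ ≡ 231.
x = 713 + 787*((435 − 713)*231 mod 967) = 713 + 787*571 = 450090.

450090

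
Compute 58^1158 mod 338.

246

1158 in binary is 10010000110, i.e. 1158 = 1024 + 128 + 4 + 2.
58^1 ≡ 58 (mod 338)
58^2 ≡ 58^2 = 3364 ≡ 322 (mod 338)
58^4 ≡ 322^2 = 103684 ≡ 256 (mod 338)
58^8 ≡ 256^2 = 65536 ≡ 302 (mod 338)
58^16 ≡ 302^2 = 91204 ≡ 282 (mod 338)
58^32 ≡ 282^2 = 79524 ≡ 94 (mod 338)
58^64 ≡ 94^2 = 8836 ≡ 48 (mod 338)
58^128 ≡ 48^2 = 2304 ≡ 276 (mod 338)
58^256 ≡ 276^2 = 76176 ≡ 126 (mod 338)
58^512 ≡ 126^2 = 15876 ≡ 328 (mod 338)
58^1024 ≡ 328^2 = 107584 ≡ 100 (mod 338)
58^1158 = 58^1024 * 58^128 * 58^4 * 58^2 ≡ 100 * 276 * 256 * 322 (mod 338).
Accumulate the product:
100 * 276 = 27600 ≡ 222
222 * 256 = 56832 ≡ 48
48 * 322 = 15456 ≡ 246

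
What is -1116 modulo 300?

-1116 = -4×300 + 84, so -1116 ≡ 84 (mod 300).

84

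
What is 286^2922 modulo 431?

2922 in binary is 101101101010, i.e. 2922 = 2048 + 512 + 256 + 64 + 32 + 8 + 2.
286^1 ≡ 286 (mod 431)
286^2 ≡ 286^2 = 81796 ≡ 337 (mod 431)
286^4 ≡ 337^2 = 113569 ≡ 216 (mod 431)
286^8 ≡ 216^2 = 46656 ≡ 108 (mod 431)
286^16 ≡ 108^2 = 11664 ≡ 27 (mod 431)
286^32 ≡ 27^2 = 729 ≡ 298 (mod 431)
286^64 ≡ 298^2 = 88804 ≡ 18 (mod 431)
286^128 ≡ 18^2 = 324 (mod 431)
286^256 ≡ 324^2 = 104976 ≡ 243 (mod 431)
286^512 ≡ 243^2 = 59049 ≡ 2 (mod 431)
286^1024 ≡ 2^2 = 4 (mod 431)
286^2048 ≡ 4^2 = 16 (mod 431)
286^2922 = 286^2048 · 286^512 · 286^256 · 286^64 · 286^32 · 286^8 · 286^2 ≡ 16 · 2 · 243 · 18 · 298 · 108 · 337 (mod 431).
Accumulate the product:
16 · 2 = 32
32 · 243 = 7776 ≡ 18
18 · 18 = 324
324 · 298 = 96552 ≡ 8
8 · 108 = 864 ≡ 2
2 · 337 = 674 ≡ 243

243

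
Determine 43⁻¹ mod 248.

248 = 5·43 + 33
43 = 1·33 + 10
33 = 3·10 + 3
10 = 3·3 + 1
3 = 3·1 + 0
gcd(43, 248) = 1, so the inverse exists.
Bézout: 1 = −13·248 + 75·43.
So 43⁻¹ ≡ 75 (mod 248).

75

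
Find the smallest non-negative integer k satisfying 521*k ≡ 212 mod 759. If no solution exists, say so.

31

gcd(521, 759) = 1, so a unique solution mod 759 exists.
521⁻¹ ≡ 641 (mod 759).
k ≡ 641*212 ≡ 31 (mod 759).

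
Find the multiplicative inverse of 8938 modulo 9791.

Apply the Euclidean algorithm and back-substitute:
9791 = 1*8938 + 853
8938 = 10*853 + 408
853 = 2*408 + 37
408 = 11*37 + 1
37 = 37*1 + 0
gcd(8938, 9791) = 1, so the inverse exists.
Back-substitute for 1:
1 = 1*408 − 11*37
  = −11*853 + 23*408
  = 23*8938 − 241*853
  = −241*9791 + 264*8938
So 8938⁻¹ ≡ 264 (mod 9791).

264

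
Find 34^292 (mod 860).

34^1 ≡ 34 (mod 860)
34^2 ≡ 34^2 = 1156 ≡ 296 (mod 860)
34^4 ≡ 296^2 = 87616 ≡ 756 (mod 860)
34^8 ≡ 756^2 = 571536 ≡ 496 (mod 860)
34^16 ≡ 496^2 = 246016 ≡ 56 (mod 860)
34^32 ≡ 56^2 = 3136 ≡ 556 (mod 860)
34^64 ≡ 556^2 = 309136 ≡ 396 (mod 860)
34^128 ≡ 396^2 = 156816 ≡ 296 (mod 860)
34^256 ≡ 296^2 = 87616 ≡ 756 (mod 860)
34^292 = 34^256 * 34^32 * 34^4 ≡ 756 * 556 * 756 (mod 860).
Accumulate the product:
756 * 556 = 420336 ≡ 656
656 * 756 = 495936 ≡ 576

576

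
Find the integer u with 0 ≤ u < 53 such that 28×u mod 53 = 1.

36

Run the extended Euclidean algorithm:
53 = 1*28 + 25
28 = 1*25 + 3
25 = 8*3 + 1
3 = 3*1 + 0
gcd(28, 53) = 1, so the inverse exists.
Back-substitute for 1:
1 = 1*25 − 8*3
  = −8*28 + 9*25
  = 9*53 − 17*28
So 28⁻¹ ≡ −17 ≡ 36 (mod 53).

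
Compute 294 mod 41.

294 = 7×41 + 7, so 294 ≡ 7 (mod 41).

7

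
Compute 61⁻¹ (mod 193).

19

193 = 3·61 + 10
61 = 6·10 + 1
10 = 10·1 + 0
gcd(61, 193) = 1, so the inverse exists.
Bézout: 1 = −6·193 + 19·61.
So 61⁻¹ ≡ 19 (mod 193).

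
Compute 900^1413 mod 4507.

By square-and-multiply:
900^1 ≡ 900 (mod 4507)
900^2 ≡ 900^2 = 810000 ≡ 3247 (mod 4507)
900^4 ≡ 3247^2 = 10543009 ≡ 1136 (mod 4507)
900^8 ≡ 1136^2 = 1290496 ≡ 1494 (mod 4507)
900^16 ≡ 1494^2 = 2232036 ≡ 1071 (mod 4507)
900^32 ≡ 1071^2 = 1147041 ≡ 2263 (mod 4507)
900^64 ≡ 2263^2 = 5121169 ≡ 1217 (mod 4507)
900^128 ≡ 1217^2 = 1481089 ≡ 2793 (mod 4507)
900^256 ≡ 2793^2 = 7800849 ≡ 3739 (mod 4507)
900^512 ≡ 3739^2 = 13980121 ≡ 3914 (mod 4507)
900^1024 ≡ 3914^2 = 15319396 ≡ 103 (mod 4507)
900^1413 = 900^1024 · 900^256 · 900^128 · 900^4 · 900^1 ≡ 103 · 3739 · 2793 · 1136 · 900 (mod 4507).
Accumulate the product:
103 · 3739 = 385117 ≡ 2022
2022 · 2793 = 5647446 ≡ 175
175 · 1136 = 198800 ≡ 492
492 · 900 = 442800 ≡ 1114

1114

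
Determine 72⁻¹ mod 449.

343

By the extended Euclidean algorithm:
449 = 6·72 + 17
72 = 4·17 + 4
17 = 4·4 + 1
4 = 4·1 + 0
gcd(72, 449) = 1, so the inverse exists.
Back-substitute for 1:
1 = 1·17 − 4·4
  = −4·72 + 17·17
  = 17·449 − 106·72
So 72⁻¹ ≡ −106 ≡ 343 (mod 449).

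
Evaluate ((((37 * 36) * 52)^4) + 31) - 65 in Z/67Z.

37 * 36 = 1332 ≡ 59 (mod 67)
59 * 52 = 3068 ≡ 53 (mod 67)
(53)^4 ≡ 25 (mod 67)
25 + 31 = 56
56 - 65 = -9 ≡ 58 (mod 67)

58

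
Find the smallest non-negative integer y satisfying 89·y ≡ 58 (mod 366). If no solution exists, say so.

gcd(89, 366) = 1, so a unique solution mod 366 exists.
89⁻¹ ≡ 329 (mod 366).
y ≡ 329·58 ≡ 50 (mod 366).

50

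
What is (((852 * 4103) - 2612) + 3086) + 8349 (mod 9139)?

852 * 4103 = 3495756 ≡ 4658 (mod 9139)
4658 - 2612 = 2046
2046 + 3086 = 5132
5132 + 8349 = 13481 ≡ 4342 (mod 9139)

4342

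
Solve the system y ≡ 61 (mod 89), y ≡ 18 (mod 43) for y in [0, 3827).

89⁻¹ mod 43: 89×29 ≡ 1 (mod 43), so 89⁻¹ ≡ 29.
y = 61 + 89×((18 − 61)×29 mod 43) = 61 + 89×0 = 61.
Check: 61 mod 89 = 61, 61 mod 43 = 18. ✓

61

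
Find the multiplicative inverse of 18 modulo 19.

18

Apply the Euclidean algorithm and back-substitute:
19 = 1×18 + 1
18 = 18×1 + 0
gcd(18, 19) = 1, so the inverse exists.
Back-substitute for 1:
1 = 1×19 − 1×18
So 18⁻¹ ≡ −1 ≡ 18 (mod 19).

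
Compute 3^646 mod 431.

3

646 in binary is 1010000110, i.e. 646 = 512 + 128 + 4 + 2.
3^1 ≡ 3 (mod 431)
3^2 ≡ 3^2 = 9 (mod 431)
3^4 ≡ 9^2 = 81 (mod 431)
3^8 ≡ 81^2 = 6561 ≡ 96 (mod 431)
3^16 ≡ 96^2 = 9216 ≡ 165 (mod 431)
3^32 ≡ 165^2 = 27225 ≡ 72 (mod 431)
3^64 ≡ 72^2 = 5184 ≡ 12 (mod 431)
3^128 ≡ 12^2 = 144 (mod 431)
3^256 ≡ 144^2 = 20736 ≡ 48 (mod 431)
3^512 ≡ 48^2 = 2304 ≡ 149 (mod 431)
3^646 = 3^512 * 3^128 * 3^4 * 3^2 ≡ 149 * 144 * 81 * 9 (mod 431).
Accumulate the product:
149 * 144 = 21456 ≡ 337
337 * 81 = 27297 ≡ 144
144 * 9 = 1296 ≡ 3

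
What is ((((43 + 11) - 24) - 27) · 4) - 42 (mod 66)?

43 + 11 = 54
54 - 24 = 30
30 - 27 = 3
3 · 4 = 12
12 - 42 = -30 ≡ 36 (mod 66)

36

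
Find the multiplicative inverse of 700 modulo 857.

131

857 = 1·700 + 157
700 = 4·157 + 72
157 = 2·72 + 13
72 = 5·13 + 7
13 = 1·7 + 6
7 = 1·6 + 1
6 = 6·1 + 0
gcd(700, 857) = 1, so the inverse exists.
Back-substitute for 1:
1 = 1·7 − 1·6
  = −1·13 + 2·7
  = 2·72 − 11·13
  = −11·157 + 24·72
  = 24·700 − 107·157
  = −107·857 + 131·700
So 700⁻¹ ≡ 131 (mod 857).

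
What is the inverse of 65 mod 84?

Run the extended Euclidean algorithm:
84 = 1*65 + 19
65 = 3*19 + 8
19 = 2*8 + 3
8 = 2*3 + 2
3 = 1*2 + 1
2 = 2*1 + 0
gcd(65, 84) = 1, so the inverse exists.
Back-substitute for 1:
1 = 1*3 − 1*2
  = −1*8 + 3*3
  = 3*19 − 7*8
  = −7*65 + 24*19
  = 24*84 − 31*65
So 65⁻¹ ≡ −31 ≡ 53 (mod 84).

53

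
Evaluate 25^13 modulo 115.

By square-and-multiply:
13 in binary is 1101, i.e. 13 = 8 + 4 + 1.
25^1 ≡ 25 (mod 115)
25^2 ≡ 25^2 = 625 ≡ 50 (mod 115)
25^4 ≡ 50^2 = 2500 ≡ 85 (mod 115)
25^8 ≡ 85^2 = 7225 ≡ 95 (mod 115)
25^13 = 25^8 × 25^4 × 25^1 ≡ 95 × 85 × 25 (mod 115).
Accumulate the product:
95 × 85 = 8075 ≡ 25
25 × 25 = 625 ≡ 50

50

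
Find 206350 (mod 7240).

3630

206350 = 28·7240 + 3630, so 206350 ≡ 3630 (mod 7240).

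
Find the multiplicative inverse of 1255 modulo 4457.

Apply the Euclidean algorithm and back-substitute:
4457 = 3*1255 + 692
1255 = 1*692 + 563
692 = 1*563 + 129
563 = 4*129 + 47
129 = 2*47 + 35
47 = 1*35 + 12
35 = 2*12 + 11
12 = 1*11 + 1
11 = 11*1 + 0
gcd(1255, 4457) = 1, so the inverse exists.
Back-substitute for 1:
1 = 1*12 − 1*11
  = −1*35 + 3*12
  = 3*47 − 4*35
  = −4*129 + 11*47
  = 11*563 − 48*129
  = −48*692 + 59*563
  = 59*1255 − 107*692
  = −107*4457 + 380*1255
So 1255⁻¹ ≡ 380 (mod 4457).

380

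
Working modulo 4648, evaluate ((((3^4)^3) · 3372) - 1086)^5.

2424

(3)^4 ≡ 81 (mod 4648)
(81)^3 ≡ 1569 (mod 4648)
1569 · 3372 = 5290668 ≡ 1244 (mod 4648)
1244 - 1086 = 158
(158)^5 ≡ 2424 (mod 4648)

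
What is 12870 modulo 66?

12870 = 195*66 + 0, so 12870 ≡ 0 (mod 66).

0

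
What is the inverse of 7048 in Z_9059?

Apply the Euclidean algorithm and back-substitute:
9059 = 1*7048 + 2011
7048 = 3*2011 + 1015
2011 = 1*1015 + 996
1015 = 1*996 + 19
996 = 52*19 + 8
19 = 2*8 + 3
8 = 2*3 + 2
3 = 1*2 + 1
2 = 2*1 + 0
gcd(7048, 9059) = 1, so the inverse exists.
Back-substitute for 1:
1 = 1*3 − 1*2
  = −1*8 + 3*3
  = 3*19 − 7*8
  = −7*996 + 367*19
  = 367*1015 − 374*996
  = −374*2011 + 741*1015
  = 741*7048 − 2597*2011
  = −2597*9059 + 3338*7048
So 7048⁻¹ ≡ 3338 (mod 9059).

3338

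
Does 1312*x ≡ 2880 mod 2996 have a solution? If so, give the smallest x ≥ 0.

gcd(1312, 2996) = 4, and 4 | 2880, so solutions exist.
Divide through by 4: 328*x ≡ 720 mod 749.
328⁻¹ ≡ 153 (mod 749).
x ≡ 153*720 ≡ 57 (mod 749).
The smallest non-negative solution is x = 57.

57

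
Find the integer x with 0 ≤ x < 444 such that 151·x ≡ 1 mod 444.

247

444 = 2*151 + 142
151 = 1*142 + 9
142 = 15*9 + 7
9 = 1*7 + 2
7 = 3*2 + 1
2 = 2*1 + 0
gcd(151, 444) = 1, so the inverse exists.
Back-substitute for 1:
1 = 1*7 − 3*2
  = −3*9 + 4*7
  = 4*142 − 63*9
  = −63*151 + 67*142
  = 67*444 − 197*151
So 151⁻¹ ≡ −197 ≡ 247 (mod 444).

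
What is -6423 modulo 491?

451

-6423 = -14×491 + 451, so -6423 ≡ 451 (mod 491).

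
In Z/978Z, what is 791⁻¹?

455

978 = 1·791 + 187
791 = 4·187 + 43
187 = 4·43 + 15
43 = 2·15 + 13
15 = 1·13 + 2
13 = 6·2 + 1
2 = 2·1 + 0
gcd(791, 978) = 1, so the inverse exists.
Bézout: 1 = −368·978 + 455·791.
So 791⁻¹ ≡ 455 (mod 978).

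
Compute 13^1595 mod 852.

97

By square-and-multiply:
1595 in binary is 11000111011, i.e. 1595 = 1024 + 512 + 32 + 16 + 8 + 2 + 1.
13^1 ≡ 13 (mod 852)
13^2 ≡ 13^2 = 169 (mod 852)
13^4 ≡ 169^2 = 28561 ≡ 445 (mod 852)
13^8 ≡ 445^2 = 198025 ≡ 361 (mod 852)
13^16 ≡ 361^2 = 130321 ≡ 817 (mod 852)
13^32 ≡ 817^2 = 667489 ≡ 373 (mod 852)
13^64 ≡ 373^2 = 139129 ≡ 253 (mod 852)
13^128 ≡ 253^2 = 64009 ≡ 109 (mod 852)
13^256 ≡ 109^2 = 11881 ≡ 805 (mod 852)
13^512 ≡ 805^2 = 648025 ≡ 505 (mod 852)
13^1024 ≡ 505^2 = 255025 ≡ 277 (mod 852)
13^1595 = 13^1024 · 13^512 · 13^32 · 13^16 · 13^8 · 13^2 · 13^1 ≡ 277 · 505 · 373 · 817 · 361 · 169 · 13 (mod 852).
Accumulate the product:
277 · 505 = 139885 ≡ 157
157 · 373 = 58561 ≡ 625
625 · 817 = 510625 ≡ 277
277 · 361 = 99997 ≡ 313
313 · 169 = 52897 ≡ 73
73 · 13 = 949 ≡ 97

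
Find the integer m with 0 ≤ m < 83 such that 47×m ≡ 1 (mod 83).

53

Apply the Euclidean algorithm and back-substitute:
83 = 1*47 + 36
47 = 1*36 + 11
36 = 3*11 + 3
11 = 3*3 + 2
3 = 1*2 + 1
2 = 2*1 + 0
gcd(47, 83) = 1, so the inverse exists.
Back-substitute for 1:
1 = 1*3 − 1*2
  = −1*11 + 4*3
  = 4*36 − 13*11
  = −13*47 + 17*36
  = 17*83 − 30*47
So 47⁻¹ ≡ −30 ≡ 53 (mod 83).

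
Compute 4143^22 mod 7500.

Compute successive squares:
22 in binary is 10110, i.e. 22 = 16 + 4 + 2.
4143^1 ≡ 4143 (mod 7500)
4143^2 ≡ 4143^2 = 17164449 ≡ 4449 (mod 7500)
4143^4 ≡ 4449^2 = 19793601 ≡ 1101 (mod 7500)
4143^8 ≡ 1101^2 = 1212201 ≡ 4701 (mod 7500)
4143^16 ≡ 4701^2 = 22099401 ≡ 4401 (mod 7500)
4143^22 = 4143^16 · 4143^4 · 4143^2 ≡ 4401 · 1101 · 4449 (mod 7500).
Accumulate the product:
4401 · 1101 = 4845501 ≡ 501
501 · 4449 = 2228949 ≡ 1449

1449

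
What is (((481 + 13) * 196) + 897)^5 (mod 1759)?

481 + 13 = 494
494 * 196 = 96824 ≡ 79 (mod 1759)
79 + 897 = 976
(976)^5 ≡ 1112 (mod 1759)

1112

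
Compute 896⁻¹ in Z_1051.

278

By the extended Euclidean algorithm:
1051 = 1·896 + 155
896 = 5·155 + 121
155 = 1·121 + 34
121 = 3·34 + 19
34 = 1·19 + 15
19 = 1·15 + 4
15 = 3·4 + 3
4 = 1·3 + 1
3 = 3·1 + 0
gcd(896, 1051) = 1, so the inverse exists.
Back-substitute for 1:
1 = 1·4 − 1·3
  = −1·15 + 4·4
  = 4·19 − 5·15
  = −5·34 + 9·19
  = 9·121 − 32·34
  = −32·155 + 41·121
  = 41·896 − 237·155
  = −237·1051 + 278·896
So 896⁻¹ ≡ 278 (mod 1051).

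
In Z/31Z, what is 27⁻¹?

By the extended Euclidean algorithm:
31 = 1×27 + 4
27 = 6×4 + 3
4 = 1×3 + 1
3 = 3×1 + 0
gcd(27, 31) = 1, so the inverse exists.
Back-substitute for 1:
1 = 1×4 − 1×3
  = −1×27 + 7×4
  = 7×31 − 8×27
So 27⁻¹ ≡ −8 ≡ 23 (mod 31).

23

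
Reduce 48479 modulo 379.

48479 = 127*379 + 346, so 48479 ≡ 346 (mod 379).

346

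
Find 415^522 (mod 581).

498

Using repeated squaring:
522 in binary is 1000001010, i.e. 522 = 512 + 8 + 2.
415^1 ≡ 415 (mod 581)
415^2 ≡ 415^2 = 172225 ≡ 249 (mod 581)
415^4 ≡ 249^2 = 62001 ≡ 415 (mod 581)
415^8 ≡ 415^2 = 172225 ≡ 249 (mod 581)
415^16 ≡ 249^2 = 62001 ≡ 415 (mod 581)
415^32 ≡ 415^2 = 172225 ≡ 249 (mod 581)
415^64 ≡ 249^2 = 62001 ≡ 415 (mod 581)
415^128 ≡ 415^2 = 172225 ≡ 249 (mod 581)
415^256 ≡ 249^2 = 62001 ≡ 415 (mod 581)
415^512 ≡ 415^2 = 172225 ≡ 249 (mod 581)
415^522 = 415^512 × 415^8 × 415^2 ≡ 249 × 249 × 249 (mod 581).
Accumulate the product:
249 × 249 = 62001 ≡ 415
415 × 249 = 103335 ≡ 498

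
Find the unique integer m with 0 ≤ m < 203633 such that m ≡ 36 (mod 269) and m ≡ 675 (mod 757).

269⁻¹ mod 757: 269*318 ≡ 1 (mod 757), so 269⁻¹ ≡ 318.
m = 36 + 269*((675 − 36)*318 mod 757) = 36 + 269*326 = 87730.

87730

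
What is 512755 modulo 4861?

512755 = 105*4861 + 2350, so 512755 ≡ 2350 (mod 4861).

2350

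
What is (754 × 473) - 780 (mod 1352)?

286

754 × 473 = 356642 ≡ 1066 (mod 1352)
1066 - 780 = 286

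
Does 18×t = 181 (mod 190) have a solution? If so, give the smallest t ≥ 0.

no solution

gcd(18, 190) = 2, and 2 does not divide 181.
So the congruence has no solution.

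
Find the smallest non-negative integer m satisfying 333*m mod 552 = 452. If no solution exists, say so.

no solution

gcd(333, 552) = 3, and 3 does not divide 452.
So the congruence has no solution.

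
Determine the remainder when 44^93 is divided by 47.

44

By square-and-multiply:
93 in binary is 1011101, i.e. 93 = 64 + 16 + 8 + 4 + 1.
44^1 ≡ 44 (mod 47)
44^2 ≡ 44^2 = 1936 ≡ 9 (mod 47)
44^4 ≡ 9^2 = 81 ≡ 34 (mod 47)
44^8 ≡ 34^2 = 1156 ≡ 28 (mod 47)
44^16 ≡ 28^2 = 784 ≡ 32 (mod 47)
44^32 ≡ 32^2 = 1024 ≡ 37 (mod 47)
44^64 ≡ 37^2 = 1369 ≡ 6 (mod 47)
44^93 = 44^64 * 44^16 * 44^8 * 44^4 * 44^1 ≡ 6 * 32 * 28 * 34 * 44 (mod 47).
Accumulate the product:
6 * 32 = 192 ≡ 4
4 * 28 = 112 ≡ 18
18 * 34 = 612 ≡ 1
1 * 44 = 44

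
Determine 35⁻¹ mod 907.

Run the extended Euclidean algorithm:
907 = 25×35 + 32
35 = 1×32 + 3
32 = 10×3 + 2
3 = 1×2 + 1
2 = 2×1 + 0
gcd(35, 907) = 1, so the inverse exists.
Bézout: 1 = −12×907 + 311×35.
So 35⁻¹ ≡ 311 (mod 907).

311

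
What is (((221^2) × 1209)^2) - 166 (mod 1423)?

1355

(221)^2 ≡ 459 (mod 1423)
459 × 1209 = 554931 ≡ 1384 (mod 1423)
(1384)^2 ≡ 98 (mod 1423)
98 - 166 = -68 ≡ 1355 (mod 1423)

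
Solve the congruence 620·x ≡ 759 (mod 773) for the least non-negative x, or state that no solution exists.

gcd(620, 773) = 1, so a unique solution mod 773 exists.
620⁻¹ ≡ 677 (mod 773).
x ≡ 677·759 ≡ 571 (mod 773).

571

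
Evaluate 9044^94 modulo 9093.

7882

Compute successive squares:
94 in binary is 1011110, i.e. 94 = 64 + 16 + 8 + 4 + 2.
9044^1 ≡ 9044 (mod 9093)
9044^2 ≡ 9044^2 = 81793936 ≡ 2401 (mod 9093)
9044^4 ≡ 2401^2 = 5764801 ≡ 8932 (mod 9093)
9044^8 ≡ 8932^2 = 79780624 ≡ 7735 (mod 9093)
9044^16 ≡ 7735^2 = 59830225 ≡ 7378 (mod 9093)
9044^32 ≡ 7378^2 = 54434884 ≡ 4186 (mod 9093)
9044^64 ≡ 4186^2 = 17522596 ≡ 385 (mod 9093)
9044^94 = 9044^64 * 9044^16 * 9044^8 * 9044^4 * 9044^2 ≡ 385 * 7378 * 7735 * 8932 * 2401 (mod 9093).
Accumulate the product:
385 * 7378 = 2840530 ≡ 3514
3514 * 7735 = 27180790 ≡ 1813
1813 * 8932 = 16193716 ≡ 8176
8176 * 2401 = 19630576 ≡ 7882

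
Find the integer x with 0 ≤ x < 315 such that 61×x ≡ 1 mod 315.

31

Apply the Euclidean algorithm and back-substitute:
315 = 5×61 + 10
61 = 6×10 + 1
10 = 10×1 + 0
gcd(61, 315) = 1, so the inverse exists.
Back-substitute for 1:
1 = 1×61 − 6×10
  = −6×315 + 31×61
So 61⁻¹ ≡ 31 (mod 315).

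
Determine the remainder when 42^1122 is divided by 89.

88

1122 in binary is 10001100010, i.e. 1122 = 1024 + 64 + 32 + 2.
42^1 ≡ 42 (mod 89)
42^2 ≡ 42^2 = 1764 ≡ 73 (mod 89)
42^4 ≡ 73^2 = 5329 ≡ 78 (mod 89)
42^8 ≡ 78^2 = 6084 ≡ 32 (mod 89)
42^16 ≡ 32^2 = 1024 ≡ 45 (mod 89)
42^32 ≡ 45^2 = 2025 ≡ 67 (mod 89)
42^64 ≡ 67^2 = 4489 ≡ 39 (mod 89)
42^128 ≡ 39^2 = 1521 ≡ 8 (mod 89)
42^256 ≡ 8^2 = 64 (mod 89)
42^512 ≡ 64^2 = 4096 ≡ 2 (mod 89)
42^1024 ≡ 2^2 = 4 (mod 89)
42^1122 = 42^1024 * 42^64 * 42^32 * 42^2 ≡ 4 * 39 * 67 * 73 (mod 89).
Accumulate the product:
4 * 39 = 156 ≡ 67
67 * 67 = 4489 ≡ 39
39 * 73 = 2847 ≡ 88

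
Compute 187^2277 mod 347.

Compute successive squares:
2277 in binary is 100011100101, i.e. 2277 = 2048 + 128 + 64 + 32 + 4 + 1.
187^1 ≡ 187 (mod 347)
187^2 ≡ 187^2 = 34969 ≡ 269 (mod 347)
187^4 ≡ 269^2 = 72361 ≡ 185 (mod 347)
187^8 ≡ 185^2 = 34225 ≡ 219 (mod 347)
187^16 ≡ 219^2 = 47961 ≡ 75 (mod 347)
187^32 ≡ 75^2 = 5625 ≡ 73 (mod 347)
187^64 ≡ 73^2 = 5329 ≡ 124 (mod 347)
187^128 ≡ 124^2 = 15376 ≡ 108 (mod 347)
187^256 ≡ 108^2 = 11664 ≡ 213 (mod 347)
187^512 ≡ 213^2 = 45369 ≡ 259 (mod 347)
187^1024 ≡ 259^2 = 67081 ≡ 110 (mod 347)
187^2048 ≡ 110^2 = 12100 ≡ 302 (mod 347)
187^2277 = 187^2048 · 187^128 · 187^64 · 187^32 · 187^4 · 187^1 ≡ 302 · 108 · 124 · 73 · 185 · 187 (mod 347).
Accumulate the product:
302 · 108 = 32616 ≡ 345
345 · 124 = 42780 ≡ 99
99 · 73 = 7227 ≡ 287
287 · 185 = 53095 ≡ 4
4 · 187 = 748 ≡ 54

54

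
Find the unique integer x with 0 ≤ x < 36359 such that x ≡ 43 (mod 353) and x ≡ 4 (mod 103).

23694

353⁻¹ mod 103: 353×96 ≡ 1 (mod 103), so 353⁻¹ ≡ 96.
x = 43 + 353×((4 − 43)×96 mod 103) = 43 + 353×67 = 23694.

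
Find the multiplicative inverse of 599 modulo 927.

65

927 = 1*599 + 328
599 = 1*328 + 271
328 = 1*271 + 57
271 = 4*57 + 43
57 = 1*43 + 14
43 = 3*14 + 1
14 = 14*1 + 0
gcd(599, 927) = 1, so the inverse exists.
Bézout: 1 = −42*927 + 65*599.
So 599⁻¹ ≡ 65 (mod 927).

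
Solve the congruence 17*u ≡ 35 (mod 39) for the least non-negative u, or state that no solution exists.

25

gcd(17, 39) = 1, so a unique solution mod 39 exists.
17⁻¹ ≡ 23 (mod 39).
u ≡ 23*35 ≡ 25 (mod 39).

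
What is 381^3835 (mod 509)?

381^1 ≡ 381 (mod 509)
381^2 ≡ 381^2 = 145161 ≡ 96 (mod 509)
381^4 ≡ 96^2 = 9216 ≡ 54 (mod 509)
381^8 ≡ 54^2 = 2916 ≡ 371 (mod 509)
381^16 ≡ 371^2 = 137641 ≡ 211 (mod 509)
381^32 ≡ 211^2 = 44521 ≡ 238 (mod 509)
381^64 ≡ 238^2 = 56644 ≡ 145 (mod 509)
381^128 ≡ 145^2 = 21025 ≡ 156 (mod 509)
381^256 ≡ 156^2 = 24336 ≡ 413 (mod 509)
381^512 ≡ 413^2 = 170569 ≡ 54 (mod 509)
381^1024 ≡ 54^2 = 2916 ≡ 371 (mod 509)
381^2048 ≡ 371^2 = 137641 ≡ 211 (mod 509)
381^3835 = 381^2048 · 381^1024 · 381^512 · 381^128 · 381^64 · 381^32 · 381^16 · 381^8 · 381^2 · 381^1 ≡ 211 · 371 · 54 · 156 · 145 · 238 · 211 · 371 · 96 · 381 (mod 509).
Accumulate the product:
211 · 371 = 78281 ≡ 404
404 · 54 = 21816 ≡ 438
438 · 156 = 68328 ≡ 122
122 · 145 = 17690 ≡ 384
384 · 238 = 91392 ≡ 281
281 · 211 = 59291 ≡ 247
247 · 371 = 91637 ≡ 17
17 · 96 = 1632 ≡ 105
105 · 381 = 40005 ≡ 303

303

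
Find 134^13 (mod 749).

By square-and-multiply:
13 in binary is 1101, i.e. 13 = 8 + 4 + 1.
134^1 ≡ 134 (mod 749)
134^2 ≡ 134^2 = 17956 ≡ 729 (mod 749)
134^4 ≡ 729^2 = 531441 ≡ 400 (mod 749)
134^8 ≡ 400^2 = 160000 ≡ 463 (mod 749)
134^13 = 134^8 · 134^4 · 134^1 ≡ 463 · 400 · 134 (mod 749).
Accumulate the product:
463 · 400 = 185200 ≡ 197
197 · 134 = 26398 ≡ 183

183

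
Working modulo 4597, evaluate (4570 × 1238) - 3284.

66

4570 × 1238 = 5657660 ≡ 3350 (mod 4597)
3350 - 3284 = 66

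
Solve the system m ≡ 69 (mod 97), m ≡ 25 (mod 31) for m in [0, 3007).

97⁻¹ mod 31: 97*8 ≡ 1 (mod 31), so 97⁻¹ ≡ 8.
m = 69 + 97*((25 − 69)*8 mod 31) = 69 + 97*20 = 2009.
Check: 2009 mod 97 = 69, 2009 mod 31 = 25. ✓

2009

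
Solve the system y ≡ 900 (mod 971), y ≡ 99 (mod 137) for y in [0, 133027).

971⁻¹ mod 137: 971*80 ≡ 1 (mod 137), so 971⁻¹ ≡ 80.
y = 900 + 971*((99 − 900)*80 mod 137) = 900 + 971*36 = 35856.

35856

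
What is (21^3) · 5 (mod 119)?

14

(21)^3 ≡ 98 (mod 119)
98 · 5 = 490 ≡ 14 (mod 119)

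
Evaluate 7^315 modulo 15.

13

Using repeated squaring:
315 in binary is 100111011, i.e. 315 = 256 + 32 + 16 + 8 + 2 + 1.
7^1 ≡ 7 (mod 15)
7^2 ≡ 7^2 = 49 ≡ 4 (mod 15)
7^4 ≡ 4^2 = 16 ≡ 1 (mod 15)
7^8 ≡ 1^2 = 1 (mod 15)
7^16 ≡ 1^2 = 1 (mod 15)
7^32 ≡ 1^2 = 1 (mod 15)
7^64 ≡ 1^2 = 1 (mod 15)
7^128 ≡ 1^2 = 1 (mod 15)
7^256 ≡ 1^2 = 1 (mod 15)
7^315 = 7^256 · 7^32 · 7^16 · 7^8 · 7^2 · 7^1 ≡ 1 · 1 · 1 · 1 · 4 · 7 (mod 15).
Accumulate the product:
1 · 1 = 1
1 · 1 = 1
1 · 1 = 1
1 · 4 = 4
4 · 7 = 28 ≡ 13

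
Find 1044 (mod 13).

1044 = 80*13 + 4, so 1044 ≡ 4 (mod 13).

4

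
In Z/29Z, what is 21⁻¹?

29 = 1*21 + 8
21 = 2*8 + 5
8 = 1*5 + 3
5 = 1*3 + 2
3 = 1*2 + 1
2 = 2*1 + 0
gcd(21, 29) = 1, so the inverse exists.
Back-substitute for 1:
1 = 1*3 − 1*2
  = −1*5 + 2*3
  = 2*8 − 3*5
  = −3*21 + 8*8
  = 8*29 − 11*21
So 21⁻¹ ≡ −11 ≡ 18 (mod 29).

18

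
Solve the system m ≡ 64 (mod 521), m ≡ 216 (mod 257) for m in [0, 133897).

126146

521⁻¹ mod 257: 521·147 ≡ 1 (mod 257), so 521⁻¹ ≡ 147.
m = 64 + 521·((216 − 64)·147 mod 257) = 64 + 521·242 = 126146.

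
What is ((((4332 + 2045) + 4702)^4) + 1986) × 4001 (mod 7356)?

4332 + 2045 = 6377
6377 + 4702 = 11079 ≡ 3723 (mod 7356)
(3723)^4 ≡ 3333 (mod 7356)
3333 + 1986 = 5319
5319 × 4001 = 21281319 ≡ 411 (mod 7356)

411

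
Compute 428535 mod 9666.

3231

428535 = 44*9666 + 3231, so 428535 ≡ 3231 (mod 9666).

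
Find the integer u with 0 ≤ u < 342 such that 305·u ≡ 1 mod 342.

305

By the extended Euclidean algorithm:
342 = 1·305 + 37
305 = 8·37 + 9
37 = 4·9 + 1
9 = 9·1 + 0
gcd(305, 342) = 1, so the inverse exists.
Bézout: 1 = 33·342 − 37·305.
So 305⁻¹ ≡ −37 ≡ 305 (mod 342).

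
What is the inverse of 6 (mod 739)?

739 = 123·6 + 1
6 = 6·1 + 0
gcd(6, 739) = 1, so the inverse exists.
Back-substitute for 1:
1 = 1·739 − 123·6
So 6⁻¹ ≡ −123 ≡ 616 (mod 739).

616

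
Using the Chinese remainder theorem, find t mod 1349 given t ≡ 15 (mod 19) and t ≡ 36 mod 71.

19⁻¹ mod 71: 19·15 ≡ 1 (mod 71), so 19⁻¹ ≡ 15.
t = 15 + 19·((36 − 15)·15 mod 71) = 15 + 19·31 = 604.

604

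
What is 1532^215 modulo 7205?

Using repeated squaring:
215 in binary is 11010111, i.e. 215 = 128 + 64 + 16 + 4 + 2 + 1.
1532^1 ≡ 1532 (mod 7205)
1532^2 ≡ 1532^2 = 2347024 ≡ 5399 (mod 7205)
1532^4 ≡ 5399^2 = 29149201 ≡ 4976 (mod 7205)
1532^8 ≡ 4976^2 = 24760576 ≡ 4196 (mod 7205)
1532^16 ≡ 4196^2 = 17606416 ≡ 4601 (mod 7205)
1532^32 ≡ 4601^2 = 21169201 ≡ 911 (mod 7205)
1532^64 ≡ 911^2 = 829921 ≡ 1346 (mod 7205)
1532^128 ≡ 1346^2 = 1811716 ≡ 3261 (mod 7205)
1532^215 = 1532^128 * 1532^64 * 1532^16 * 1532^4 * 1532^2 * 1532^1 ≡ 3261 * 1346 * 4601 * 4976 * 5399 * 1532 (mod 7205).
Accumulate the product:
3261 * 1346 = 4389306 ≡ 1461
1461 * 4601 = 6722061 ≡ 7001
7001 * 4976 = 34836976 ≡ 801
801 * 5399 = 4324599 ≡ 1599
1599 * 1532 = 2449668 ≡ 7173

7173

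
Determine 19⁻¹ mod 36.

36 = 1×19 + 17
19 = 1×17 + 2
17 = 8×2 + 1
2 = 2×1 + 0
gcd(19, 36) = 1, so the inverse exists.
Back-substitute for 1:
1 = 1×17 − 8×2
  = −8×19 + 9×17
  = 9×36 − 17×19
So 19⁻¹ ≡ −17 ≡ 19 (mod 36).

19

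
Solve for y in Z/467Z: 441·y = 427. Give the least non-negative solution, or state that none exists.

253

gcd(441, 467) = 1, so a unique solution mod 467 exists.
441⁻¹ ≡ 449 (mod 467).
y ≡ 449·427 ≡ 253 (mod 467).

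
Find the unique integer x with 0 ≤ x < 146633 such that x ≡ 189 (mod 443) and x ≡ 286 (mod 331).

143278

443⁻¹ mod 331: 443*133 ≡ 1 (mod 331), so 443⁻¹ ≡ 133.
x = 189 + 443*((286 − 189)*133 mod 331) = 189 + 443*323 = 143278.
Check: 143278 mod 443 = 189, 143278 mod 331 = 286. ✓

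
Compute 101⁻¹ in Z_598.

225

Apply the Euclidean algorithm and back-substitute:
598 = 5*101 + 93
101 = 1*93 + 8
93 = 11*8 + 5
8 = 1*5 + 3
5 = 1*3 + 2
3 = 1*2 + 1
2 = 2*1 + 0
gcd(101, 598) = 1, so the inverse exists.
Back-substitute for 1:
1 = 1*3 − 1*2
  = −1*5 + 2*3
  = 2*8 − 3*5
  = −3*93 + 35*8
  = 35*101 − 38*93
  = −38*598 + 225*101
So 101⁻¹ ≡ 225 (mod 598).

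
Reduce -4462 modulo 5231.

-4462 = -1×5231 + 769, so -4462 ≡ 769 (mod 5231).

769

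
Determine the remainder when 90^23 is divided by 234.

90

Compute successive squares:
23 in binary is 10111, i.e. 23 = 16 + 4 + 2 + 1.
90^1 ≡ 90 (mod 234)
90^2 ≡ 90^2 = 8100 ≡ 144 (mod 234)
90^4 ≡ 144^2 = 20736 ≡ 144 (mod 234)
90^8 ≡ 144^2 = 20736 ≡ 144 (mod 234)
90^16 ≡ 144^2 = 20736 ≡ 144 (mod 234)
90^23 = 90^16 * 90^4 * 90^2 * 90^1 ≡ 144 * 144 * 144 * 90 (mod 234).
Accumulate the product:
144 * 144 = 20736 ≡ 144
144 * 144 = 20736 ≡ 144
144 * 90 = 12960 ≡ 90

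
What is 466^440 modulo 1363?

487

466^1 ≡ 466 (mod 1363)
466^2 ≡ 466^2 = 217156 ≡ 439 (mod 1363)
466^4 ≡ 439^2 = 192721 ≡ 538 (mod 1363)
466^8 ≡ 538^2 = 289444 ≡ 488 (mod 1363)
466^16 ≡ 488^2 = 238144 ≡ 982 (mod 1363)
466^32 ≡ 982^2 = 964324 ≡ 683 (mod 1363)
466^64 ≡ 683^2 = 466489 ≡ 343 (mod 1363)
466^128 ≡ 343^2 = 117649 ≡ 431 (mod 1363)
466^256 ≡ 431^2 = 185761 ≡ 393 (mod 1363)
466^440 = 466^256 * 466^128 * 466^32 * 466^16 * 466^8 ≡ 393 * 431 * 683 * 982 * 488 (mod 1363).
Accumulate the product:
393 * 431 = 169383 ≡ 371
371 * 683 = 253393 ≡ 1238
1238 * 982 = 1215716 ≡ 1283
1283 * 488 = 626104 ≡ 487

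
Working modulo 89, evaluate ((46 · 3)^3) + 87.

46 · 3 = 138 ≡ 49 (mod 89)
(49)^3 ≡ 80 (mod 89)
80 + 87 = 167 ≡ 78 (mod 89)

78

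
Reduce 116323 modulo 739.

300

116323 = 157*739 + 300, so 116323 ≡ 300 (mod 739).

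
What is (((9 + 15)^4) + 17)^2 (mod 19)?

16

9 + 15 = 24 ≡ 5 (mod 19)
(5)^4 ≡ 17 (mod 19)
17 + 17 = 34 ≡ 15 (mod 19)
(15)^2 ≡ 16 (mod 19)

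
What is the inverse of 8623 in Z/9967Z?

9129

By the extended Euclidean algorithm:
9967 = 1*8623 + 1344
8623 = 6*1344 + 559
1344 = 2*559 + 226
559 = 2*226 + 107
226 = 2*107 + 12
107 = 8*12 + 11
12 = 1*11 + 1
11 = 11*1 + 0
gcd(8623, 9967) = 1, so the inverse exists.
Bézout: 1 = 725*9967 − 838*8623.
So 8623⁻¹ ≡ −838 ≡ 9129 (mod 9967).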